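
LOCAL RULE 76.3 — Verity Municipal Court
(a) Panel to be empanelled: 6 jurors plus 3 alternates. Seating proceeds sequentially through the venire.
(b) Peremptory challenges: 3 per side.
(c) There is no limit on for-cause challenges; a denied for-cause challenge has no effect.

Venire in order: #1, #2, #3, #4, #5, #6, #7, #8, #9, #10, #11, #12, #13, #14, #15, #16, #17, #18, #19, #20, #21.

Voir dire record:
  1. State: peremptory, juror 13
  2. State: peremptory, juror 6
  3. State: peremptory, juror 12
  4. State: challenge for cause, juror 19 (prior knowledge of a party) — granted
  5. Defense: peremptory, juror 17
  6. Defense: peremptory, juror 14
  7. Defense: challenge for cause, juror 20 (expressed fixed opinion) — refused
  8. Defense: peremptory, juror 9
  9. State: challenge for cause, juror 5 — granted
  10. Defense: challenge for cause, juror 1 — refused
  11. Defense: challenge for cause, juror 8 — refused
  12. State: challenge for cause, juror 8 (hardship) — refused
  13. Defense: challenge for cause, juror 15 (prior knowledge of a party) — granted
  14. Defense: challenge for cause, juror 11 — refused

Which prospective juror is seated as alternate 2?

11

Removed: #5, #6, #9, #12, #13, #14, #15, #17, #19. (#1, #8, #11, #20 stay — for-cause denied.)
Seating in order: seats 1–6 → #1, #2, #3, #4, #7, #8; alternates → #10, #11, #16.
So alternate 2 is #11.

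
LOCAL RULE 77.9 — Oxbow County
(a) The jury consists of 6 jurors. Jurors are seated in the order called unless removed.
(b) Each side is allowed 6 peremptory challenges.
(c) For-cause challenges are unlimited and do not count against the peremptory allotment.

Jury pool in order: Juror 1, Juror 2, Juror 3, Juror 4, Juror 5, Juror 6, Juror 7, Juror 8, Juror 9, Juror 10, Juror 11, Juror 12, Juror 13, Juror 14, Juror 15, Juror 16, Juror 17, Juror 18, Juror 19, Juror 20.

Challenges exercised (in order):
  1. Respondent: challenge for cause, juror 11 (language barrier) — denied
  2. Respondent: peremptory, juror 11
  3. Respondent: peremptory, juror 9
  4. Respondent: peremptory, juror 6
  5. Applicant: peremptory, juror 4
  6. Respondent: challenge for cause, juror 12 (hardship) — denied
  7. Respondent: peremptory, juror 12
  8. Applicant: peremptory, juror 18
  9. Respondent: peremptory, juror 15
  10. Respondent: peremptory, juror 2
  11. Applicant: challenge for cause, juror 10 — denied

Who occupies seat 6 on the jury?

10

Removed: #2, #4, #6, #9, #11, #12, #15, #18. (#10 stays — for-cause denied.)
Seating in order: seats 1–6 → #1, #3, #5, #7, #8, #10.
So seat 6 is #10.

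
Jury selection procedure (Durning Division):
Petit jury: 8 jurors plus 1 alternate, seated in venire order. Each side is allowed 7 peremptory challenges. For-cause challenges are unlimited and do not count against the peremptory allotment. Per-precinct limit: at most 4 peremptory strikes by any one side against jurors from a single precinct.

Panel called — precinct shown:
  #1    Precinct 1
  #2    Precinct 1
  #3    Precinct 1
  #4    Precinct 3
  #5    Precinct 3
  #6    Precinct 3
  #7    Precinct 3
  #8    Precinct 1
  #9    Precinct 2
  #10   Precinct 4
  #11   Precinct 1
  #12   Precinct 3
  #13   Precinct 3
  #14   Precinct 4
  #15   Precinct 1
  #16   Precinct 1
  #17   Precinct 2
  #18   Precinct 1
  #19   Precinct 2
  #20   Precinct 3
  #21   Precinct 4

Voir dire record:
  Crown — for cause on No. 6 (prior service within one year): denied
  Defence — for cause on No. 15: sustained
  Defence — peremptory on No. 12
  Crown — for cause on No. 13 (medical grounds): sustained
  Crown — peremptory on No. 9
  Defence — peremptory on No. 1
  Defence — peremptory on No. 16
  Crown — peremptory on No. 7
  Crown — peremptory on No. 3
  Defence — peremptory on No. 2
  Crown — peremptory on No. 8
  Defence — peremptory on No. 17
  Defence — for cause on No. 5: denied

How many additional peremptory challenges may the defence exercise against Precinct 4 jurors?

Defence peremptories so far: #12, #1, #16, #2, #17 — 5 of 7 used, 2 left overall.
Against Precinct 4: none yet — per-precinct cap 4 leaves 4.
Binding limit: min(2, 4) = 2.

2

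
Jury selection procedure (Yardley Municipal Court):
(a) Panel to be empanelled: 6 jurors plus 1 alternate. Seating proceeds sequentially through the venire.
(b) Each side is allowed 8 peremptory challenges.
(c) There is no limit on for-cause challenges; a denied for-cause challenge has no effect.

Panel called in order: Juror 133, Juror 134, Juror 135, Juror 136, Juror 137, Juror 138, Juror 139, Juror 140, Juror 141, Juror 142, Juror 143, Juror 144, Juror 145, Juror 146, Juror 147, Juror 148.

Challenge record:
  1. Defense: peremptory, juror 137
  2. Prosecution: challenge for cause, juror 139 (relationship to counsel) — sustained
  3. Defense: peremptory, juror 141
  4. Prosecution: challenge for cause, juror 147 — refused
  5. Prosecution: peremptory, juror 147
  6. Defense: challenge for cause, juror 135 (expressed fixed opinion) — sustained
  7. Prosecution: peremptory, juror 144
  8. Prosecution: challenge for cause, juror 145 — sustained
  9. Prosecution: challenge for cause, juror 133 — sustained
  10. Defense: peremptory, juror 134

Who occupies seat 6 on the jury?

Removed: #133, #134, #135, #137, #139, #141, #144, #145, #147.
Filling seats in venire order through position 6: #136, #138, #140, #142, #143, #146.
So seat 6 is #146.

146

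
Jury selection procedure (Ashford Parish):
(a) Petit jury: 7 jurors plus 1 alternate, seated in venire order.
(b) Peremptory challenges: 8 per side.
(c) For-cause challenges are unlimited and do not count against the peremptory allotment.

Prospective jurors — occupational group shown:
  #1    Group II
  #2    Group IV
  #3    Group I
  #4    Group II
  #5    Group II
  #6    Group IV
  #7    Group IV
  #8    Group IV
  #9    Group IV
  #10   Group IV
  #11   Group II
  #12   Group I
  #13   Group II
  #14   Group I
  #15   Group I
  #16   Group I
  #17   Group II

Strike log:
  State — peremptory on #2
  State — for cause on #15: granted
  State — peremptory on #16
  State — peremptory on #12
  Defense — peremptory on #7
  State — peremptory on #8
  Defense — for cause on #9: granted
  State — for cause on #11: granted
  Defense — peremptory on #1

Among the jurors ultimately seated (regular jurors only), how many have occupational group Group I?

2

Removed: #1, #2, #7, #8, #9, #11, #12, #15, #16.
Seated jurors 1–7: #3, #4, #5, #6, #10, #13, #14 (alternates #17 not counted).
Of those, in Group I: #3, #14 → 2.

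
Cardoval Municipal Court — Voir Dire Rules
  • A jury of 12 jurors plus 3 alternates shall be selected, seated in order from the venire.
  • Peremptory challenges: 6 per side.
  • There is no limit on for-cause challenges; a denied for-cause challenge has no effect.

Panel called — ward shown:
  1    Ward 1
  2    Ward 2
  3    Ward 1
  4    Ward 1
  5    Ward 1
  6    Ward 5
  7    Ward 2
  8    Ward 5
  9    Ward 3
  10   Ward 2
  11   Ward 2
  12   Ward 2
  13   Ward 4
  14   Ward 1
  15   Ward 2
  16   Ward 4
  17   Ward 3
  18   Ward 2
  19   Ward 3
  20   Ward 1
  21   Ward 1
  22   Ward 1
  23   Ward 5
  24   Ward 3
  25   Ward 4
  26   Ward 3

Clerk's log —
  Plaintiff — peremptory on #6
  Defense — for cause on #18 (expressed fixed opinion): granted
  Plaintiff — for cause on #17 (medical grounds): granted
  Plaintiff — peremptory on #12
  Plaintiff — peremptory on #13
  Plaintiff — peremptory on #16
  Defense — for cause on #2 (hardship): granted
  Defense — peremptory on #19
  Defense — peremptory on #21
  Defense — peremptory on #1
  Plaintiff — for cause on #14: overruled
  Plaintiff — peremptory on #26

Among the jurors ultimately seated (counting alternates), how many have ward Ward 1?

Removed: #1, #2, #6, #12, #13, #16, #17, #18, #19, #21, #26.
Seated (15 incl. alternates): #3, #4, #5, #7, #8, #9, #10, #11, #14, #15, #20, #22, #23, #24, #25.
Of those, in Ward 1: #3, #4, #5, #14, #20, #22 → 6.

6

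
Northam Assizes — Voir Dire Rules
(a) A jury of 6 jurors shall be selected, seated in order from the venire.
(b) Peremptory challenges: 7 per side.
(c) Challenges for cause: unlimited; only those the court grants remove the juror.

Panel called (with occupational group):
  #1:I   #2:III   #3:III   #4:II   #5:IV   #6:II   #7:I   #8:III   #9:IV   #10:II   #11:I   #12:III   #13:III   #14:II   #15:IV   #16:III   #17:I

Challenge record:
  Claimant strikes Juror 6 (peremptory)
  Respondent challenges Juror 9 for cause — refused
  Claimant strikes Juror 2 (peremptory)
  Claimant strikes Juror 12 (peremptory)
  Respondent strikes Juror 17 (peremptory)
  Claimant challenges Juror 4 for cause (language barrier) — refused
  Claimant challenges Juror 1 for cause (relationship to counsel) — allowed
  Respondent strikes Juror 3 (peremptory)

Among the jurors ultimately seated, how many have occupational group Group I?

Removed: #1, #2, #3, #6, #12, #17.
Seated jurors 1–6: #4, #5, #7, #8, #9, #10.
Of those, in Group I: #7 → 1.

1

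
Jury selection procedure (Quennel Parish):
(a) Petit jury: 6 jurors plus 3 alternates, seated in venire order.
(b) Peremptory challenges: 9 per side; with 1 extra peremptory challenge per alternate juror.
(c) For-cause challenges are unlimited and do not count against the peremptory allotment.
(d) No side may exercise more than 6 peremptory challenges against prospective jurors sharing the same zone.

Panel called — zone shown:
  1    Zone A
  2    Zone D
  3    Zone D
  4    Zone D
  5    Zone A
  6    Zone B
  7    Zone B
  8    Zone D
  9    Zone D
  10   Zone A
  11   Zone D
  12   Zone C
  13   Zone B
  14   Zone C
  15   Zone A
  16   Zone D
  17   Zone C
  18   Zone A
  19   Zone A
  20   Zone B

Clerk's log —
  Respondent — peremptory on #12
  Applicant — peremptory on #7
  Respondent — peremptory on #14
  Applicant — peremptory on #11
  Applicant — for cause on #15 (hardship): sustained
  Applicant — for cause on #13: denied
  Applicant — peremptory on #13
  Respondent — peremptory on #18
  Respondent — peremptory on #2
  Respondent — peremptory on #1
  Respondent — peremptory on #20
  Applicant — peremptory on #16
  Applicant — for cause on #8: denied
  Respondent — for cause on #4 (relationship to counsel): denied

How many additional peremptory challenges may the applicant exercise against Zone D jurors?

4

Applicant peremptories so far: #7, #11, #13, #16 — 4 of 12 used, 8 left overall.
Against Zone D: #11, #16 — 2 used; per-zone cap 6 leaves 4.
Binding limit: min(8, 4) = 4.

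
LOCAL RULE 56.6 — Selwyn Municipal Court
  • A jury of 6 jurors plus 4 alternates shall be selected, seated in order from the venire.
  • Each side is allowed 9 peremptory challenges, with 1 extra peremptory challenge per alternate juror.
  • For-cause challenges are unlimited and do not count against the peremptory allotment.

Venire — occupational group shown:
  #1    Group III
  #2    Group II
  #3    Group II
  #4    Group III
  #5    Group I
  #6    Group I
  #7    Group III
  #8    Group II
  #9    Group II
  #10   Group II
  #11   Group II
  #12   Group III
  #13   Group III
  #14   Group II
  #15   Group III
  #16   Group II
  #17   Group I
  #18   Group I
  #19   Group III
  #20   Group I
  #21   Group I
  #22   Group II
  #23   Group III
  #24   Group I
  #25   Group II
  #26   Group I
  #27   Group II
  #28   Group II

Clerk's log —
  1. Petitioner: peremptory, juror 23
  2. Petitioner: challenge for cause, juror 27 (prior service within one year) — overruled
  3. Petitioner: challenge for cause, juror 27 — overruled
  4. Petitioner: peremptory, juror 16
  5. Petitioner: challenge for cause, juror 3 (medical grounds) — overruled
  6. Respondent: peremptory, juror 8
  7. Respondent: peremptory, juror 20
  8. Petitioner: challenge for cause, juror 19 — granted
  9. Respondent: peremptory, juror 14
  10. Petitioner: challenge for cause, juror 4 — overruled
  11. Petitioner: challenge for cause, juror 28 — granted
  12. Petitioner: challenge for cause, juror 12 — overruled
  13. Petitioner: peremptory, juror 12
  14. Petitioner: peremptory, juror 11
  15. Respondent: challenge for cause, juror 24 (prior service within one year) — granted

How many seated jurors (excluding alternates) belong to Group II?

2

Removed: #8, #11, #12, #14, #16, #19, #20, #23, #24, #28.
Seated jurors 1–6: #1, #2, #3, #4, #5, #6 (alternates #7, #9, #10, #13 not counted).
Of those, in Group II: #2, #3 → 2.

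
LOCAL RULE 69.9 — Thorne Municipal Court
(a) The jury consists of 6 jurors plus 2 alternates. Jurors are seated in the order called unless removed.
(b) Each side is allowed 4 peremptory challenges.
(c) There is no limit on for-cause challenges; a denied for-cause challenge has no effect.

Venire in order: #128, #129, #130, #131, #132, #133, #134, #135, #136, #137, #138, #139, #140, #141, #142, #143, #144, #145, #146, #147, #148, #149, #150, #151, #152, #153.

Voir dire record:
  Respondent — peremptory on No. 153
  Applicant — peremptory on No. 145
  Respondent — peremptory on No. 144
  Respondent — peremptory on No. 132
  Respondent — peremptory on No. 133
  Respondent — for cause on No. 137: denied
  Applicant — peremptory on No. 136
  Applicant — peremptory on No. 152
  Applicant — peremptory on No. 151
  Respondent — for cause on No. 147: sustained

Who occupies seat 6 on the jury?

Removed: #132, #133, #136, #144, #145, #147, #151, #152, #153. (#137 stays — for-cause denied.)
Seating in order: seats 1–6 → #128, #129, #130, #131, #134, #135; alternates → #137, #138.
So seat 6 is #135.

135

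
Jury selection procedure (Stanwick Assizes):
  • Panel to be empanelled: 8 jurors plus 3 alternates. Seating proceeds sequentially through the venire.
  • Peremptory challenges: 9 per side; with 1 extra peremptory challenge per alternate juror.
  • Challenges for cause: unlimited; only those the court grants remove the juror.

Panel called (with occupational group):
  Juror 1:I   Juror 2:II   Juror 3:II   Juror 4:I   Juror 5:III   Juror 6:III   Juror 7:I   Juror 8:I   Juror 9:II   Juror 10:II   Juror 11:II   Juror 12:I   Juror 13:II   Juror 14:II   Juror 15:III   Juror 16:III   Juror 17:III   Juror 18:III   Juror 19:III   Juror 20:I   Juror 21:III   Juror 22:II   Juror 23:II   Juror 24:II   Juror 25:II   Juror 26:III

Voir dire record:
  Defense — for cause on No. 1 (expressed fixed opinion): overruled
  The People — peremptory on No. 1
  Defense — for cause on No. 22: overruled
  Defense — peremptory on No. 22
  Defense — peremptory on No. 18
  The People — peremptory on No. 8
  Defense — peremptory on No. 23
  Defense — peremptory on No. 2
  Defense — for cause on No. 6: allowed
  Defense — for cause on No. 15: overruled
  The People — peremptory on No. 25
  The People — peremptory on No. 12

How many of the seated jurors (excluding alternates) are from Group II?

5

Removed: #1, #2, #6, #8, #12, #18, #22, #23, #25.
Seated jurors 1–8: #3, #4, #5, #7, #9, #10, #11, #13 (alternates #14, #15, #16 not counted).
Of those, in Group II: #3, #9, #10, #11, #13 → 5.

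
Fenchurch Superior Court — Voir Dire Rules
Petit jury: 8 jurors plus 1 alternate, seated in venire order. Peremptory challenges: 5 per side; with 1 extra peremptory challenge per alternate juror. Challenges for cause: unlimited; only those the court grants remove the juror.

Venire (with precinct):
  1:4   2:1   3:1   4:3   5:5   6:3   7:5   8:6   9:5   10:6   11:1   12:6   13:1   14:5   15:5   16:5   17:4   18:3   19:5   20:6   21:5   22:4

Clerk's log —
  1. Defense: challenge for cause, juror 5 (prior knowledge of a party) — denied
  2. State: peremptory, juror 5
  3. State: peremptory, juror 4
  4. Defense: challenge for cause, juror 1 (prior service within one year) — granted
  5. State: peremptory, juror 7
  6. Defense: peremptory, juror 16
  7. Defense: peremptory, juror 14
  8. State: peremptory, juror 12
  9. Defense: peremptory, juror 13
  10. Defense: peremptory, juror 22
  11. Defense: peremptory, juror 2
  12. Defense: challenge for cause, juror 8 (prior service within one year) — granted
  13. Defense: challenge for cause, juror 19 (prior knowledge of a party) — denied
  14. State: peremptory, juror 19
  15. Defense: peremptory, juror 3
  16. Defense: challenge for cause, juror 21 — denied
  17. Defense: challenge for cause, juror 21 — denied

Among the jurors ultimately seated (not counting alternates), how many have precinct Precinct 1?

Removed: #1, #2, #3, #4, #5, #7, #8, #12, #13, #14, #16, #19, #22.
Seated jurors 1–8: #6, #9, #10, #11, #15, #17, #18, #20 (alternates #21 not counted).
Of those, in Precinct 1: #11 → 1.

1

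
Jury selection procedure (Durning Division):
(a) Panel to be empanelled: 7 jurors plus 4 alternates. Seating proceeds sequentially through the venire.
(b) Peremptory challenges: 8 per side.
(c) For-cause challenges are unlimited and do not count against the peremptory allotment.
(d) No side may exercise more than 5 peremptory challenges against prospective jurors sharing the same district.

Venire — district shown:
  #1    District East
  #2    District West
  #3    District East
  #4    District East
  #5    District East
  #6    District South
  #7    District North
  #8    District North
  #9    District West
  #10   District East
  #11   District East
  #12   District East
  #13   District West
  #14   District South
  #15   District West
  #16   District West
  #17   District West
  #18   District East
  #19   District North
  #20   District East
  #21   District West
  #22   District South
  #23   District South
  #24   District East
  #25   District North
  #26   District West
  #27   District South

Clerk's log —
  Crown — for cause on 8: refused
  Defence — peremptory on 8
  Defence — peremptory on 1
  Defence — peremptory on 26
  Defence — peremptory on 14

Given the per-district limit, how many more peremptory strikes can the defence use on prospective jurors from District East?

4

Defence peremptories so far: #8, #1, #26, #14 — 4 of 8 used, 4 left overall.
Against District East: #1 — 1 used; per-district cap 5 leaves 4.
Binding limit: min(4, 4) = 4.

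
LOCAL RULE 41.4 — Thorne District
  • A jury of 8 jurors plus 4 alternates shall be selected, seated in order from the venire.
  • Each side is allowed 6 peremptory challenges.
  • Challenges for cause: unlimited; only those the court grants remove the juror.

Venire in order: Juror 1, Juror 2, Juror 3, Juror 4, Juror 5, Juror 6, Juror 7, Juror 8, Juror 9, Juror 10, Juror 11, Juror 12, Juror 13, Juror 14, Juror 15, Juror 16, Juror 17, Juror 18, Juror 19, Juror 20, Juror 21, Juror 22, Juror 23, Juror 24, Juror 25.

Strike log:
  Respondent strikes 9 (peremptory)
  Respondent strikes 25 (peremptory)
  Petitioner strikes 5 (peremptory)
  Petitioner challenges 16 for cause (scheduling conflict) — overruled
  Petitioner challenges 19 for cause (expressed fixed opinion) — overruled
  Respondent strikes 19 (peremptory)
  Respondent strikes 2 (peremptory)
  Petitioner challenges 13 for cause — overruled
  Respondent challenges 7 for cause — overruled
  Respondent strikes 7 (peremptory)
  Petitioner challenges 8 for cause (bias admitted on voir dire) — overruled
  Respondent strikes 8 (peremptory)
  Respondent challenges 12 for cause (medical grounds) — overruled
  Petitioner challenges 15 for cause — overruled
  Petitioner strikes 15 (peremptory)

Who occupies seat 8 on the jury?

13

Removed: #2, #5, #7, #8, #9, #15, #19, #25. (#12, #13, #16 stay — for-cause denied.)
Filling seats in venire order through position 8: #1, #3, #4, #6, #10, #11, #12, #13.
So seat 8 is #13.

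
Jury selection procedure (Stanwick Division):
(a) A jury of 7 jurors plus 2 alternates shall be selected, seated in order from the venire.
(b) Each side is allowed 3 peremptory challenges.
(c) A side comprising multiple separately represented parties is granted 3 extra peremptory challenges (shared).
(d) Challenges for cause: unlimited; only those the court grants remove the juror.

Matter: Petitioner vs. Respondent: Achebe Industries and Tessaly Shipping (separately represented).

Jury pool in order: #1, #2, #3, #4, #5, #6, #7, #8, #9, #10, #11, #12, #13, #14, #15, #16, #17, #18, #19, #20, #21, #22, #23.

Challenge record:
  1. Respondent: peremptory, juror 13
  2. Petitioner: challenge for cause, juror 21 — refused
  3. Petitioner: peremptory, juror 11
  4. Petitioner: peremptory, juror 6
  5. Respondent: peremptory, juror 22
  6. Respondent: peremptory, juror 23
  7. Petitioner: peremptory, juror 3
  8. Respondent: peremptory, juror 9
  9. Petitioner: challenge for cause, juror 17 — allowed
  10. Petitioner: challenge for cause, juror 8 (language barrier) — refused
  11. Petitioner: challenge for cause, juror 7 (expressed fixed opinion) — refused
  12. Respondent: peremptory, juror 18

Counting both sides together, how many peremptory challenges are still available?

1

Petitioner allotment: 3. Respondent allotment: 3 base + 3 multi-party = 6.
Petitioner peremptories used: #11, #6, #3 — 3 (for-cause on #21, #17, #8, #7 don't count).
Respondent peremptories used: #13, #22, #23, #9, #18 — 5.
Remaining: (3 − 3) + (6 − 5) = 1.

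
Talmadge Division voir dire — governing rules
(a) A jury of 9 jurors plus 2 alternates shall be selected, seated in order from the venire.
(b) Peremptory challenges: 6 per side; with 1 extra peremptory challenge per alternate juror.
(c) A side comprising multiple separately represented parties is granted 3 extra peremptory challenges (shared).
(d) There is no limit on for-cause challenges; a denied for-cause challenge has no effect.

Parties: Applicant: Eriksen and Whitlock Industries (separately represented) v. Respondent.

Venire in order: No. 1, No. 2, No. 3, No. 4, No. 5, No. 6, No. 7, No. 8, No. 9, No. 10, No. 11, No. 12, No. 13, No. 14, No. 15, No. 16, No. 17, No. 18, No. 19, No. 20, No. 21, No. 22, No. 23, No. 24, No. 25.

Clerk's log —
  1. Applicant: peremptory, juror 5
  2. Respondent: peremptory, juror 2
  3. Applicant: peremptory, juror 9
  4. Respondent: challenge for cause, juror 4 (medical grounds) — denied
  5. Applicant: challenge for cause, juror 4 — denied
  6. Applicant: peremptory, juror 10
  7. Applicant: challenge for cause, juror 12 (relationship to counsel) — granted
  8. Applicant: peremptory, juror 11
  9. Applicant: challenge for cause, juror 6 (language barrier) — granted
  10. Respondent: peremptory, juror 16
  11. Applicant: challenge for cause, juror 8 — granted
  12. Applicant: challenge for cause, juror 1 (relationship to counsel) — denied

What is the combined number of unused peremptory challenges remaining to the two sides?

13

Applicant allotment: 6 base + 1 × 2 alternates + 3 multi-party = 11. Respondent allotment: 6 base + 1 × 2 alternates = 8.
Applicant peremptories used: #5, #9, #10, #11 — 4 (for-cause on #4, #12, #6, #8, #1 don't count).
Respondent peremptories used: #2, #16 — 2 (the for-cause on #4 doesn't count).
Remaining: (11 − 4) + (8 − 2) = 13.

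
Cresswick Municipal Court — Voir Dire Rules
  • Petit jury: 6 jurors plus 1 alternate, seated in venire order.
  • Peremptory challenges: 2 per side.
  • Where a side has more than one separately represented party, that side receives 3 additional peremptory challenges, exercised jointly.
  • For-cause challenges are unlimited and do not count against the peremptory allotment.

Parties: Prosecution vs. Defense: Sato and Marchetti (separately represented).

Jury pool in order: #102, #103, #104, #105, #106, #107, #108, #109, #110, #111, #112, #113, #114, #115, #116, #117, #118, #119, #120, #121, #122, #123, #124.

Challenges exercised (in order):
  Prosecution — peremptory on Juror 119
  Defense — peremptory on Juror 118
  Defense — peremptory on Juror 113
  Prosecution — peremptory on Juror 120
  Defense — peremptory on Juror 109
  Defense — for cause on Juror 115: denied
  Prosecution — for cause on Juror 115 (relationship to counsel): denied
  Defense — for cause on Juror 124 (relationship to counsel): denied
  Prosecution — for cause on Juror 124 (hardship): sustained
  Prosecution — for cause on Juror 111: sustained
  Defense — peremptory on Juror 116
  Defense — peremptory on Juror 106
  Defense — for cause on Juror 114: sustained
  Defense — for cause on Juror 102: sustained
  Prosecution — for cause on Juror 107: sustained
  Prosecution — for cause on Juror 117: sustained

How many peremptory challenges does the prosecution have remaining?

Prosecution allotment: 2.
Prosecution peremptories used: #119, #120 — 2 (for-cause on #115, #124, #111, #107, #117 don't count).
Remaining: 2 − 2 = 0.

0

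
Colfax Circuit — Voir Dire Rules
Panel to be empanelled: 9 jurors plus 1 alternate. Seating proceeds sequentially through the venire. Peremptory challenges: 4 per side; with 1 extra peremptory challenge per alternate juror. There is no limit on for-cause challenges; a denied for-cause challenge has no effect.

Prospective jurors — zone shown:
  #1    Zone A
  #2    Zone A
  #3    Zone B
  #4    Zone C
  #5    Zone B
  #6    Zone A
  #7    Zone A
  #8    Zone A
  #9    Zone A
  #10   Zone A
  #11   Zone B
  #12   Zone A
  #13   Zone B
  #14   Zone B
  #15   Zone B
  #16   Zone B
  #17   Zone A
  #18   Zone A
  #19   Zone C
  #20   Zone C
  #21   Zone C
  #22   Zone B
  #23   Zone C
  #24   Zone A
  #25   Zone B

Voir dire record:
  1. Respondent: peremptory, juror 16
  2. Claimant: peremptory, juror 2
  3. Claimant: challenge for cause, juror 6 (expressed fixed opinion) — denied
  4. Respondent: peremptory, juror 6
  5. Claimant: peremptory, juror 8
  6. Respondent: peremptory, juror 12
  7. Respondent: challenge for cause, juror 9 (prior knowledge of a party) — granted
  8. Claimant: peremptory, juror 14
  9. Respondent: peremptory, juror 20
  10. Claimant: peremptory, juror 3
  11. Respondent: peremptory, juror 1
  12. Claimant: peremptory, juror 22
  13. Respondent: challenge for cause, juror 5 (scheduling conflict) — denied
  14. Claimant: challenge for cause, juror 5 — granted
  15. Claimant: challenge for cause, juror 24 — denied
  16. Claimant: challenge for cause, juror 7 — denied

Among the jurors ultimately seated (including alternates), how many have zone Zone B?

3

Removed: #1, #2, #3, #5, #6, #8, #9, #12, #14, #16, #20, #22.
Seated (10 incl. alternates): #4, #7, #10, #11, #13, #15, #17, #18, #19, #21.
Of those, in Zone B: #11, #13, #15 → 3.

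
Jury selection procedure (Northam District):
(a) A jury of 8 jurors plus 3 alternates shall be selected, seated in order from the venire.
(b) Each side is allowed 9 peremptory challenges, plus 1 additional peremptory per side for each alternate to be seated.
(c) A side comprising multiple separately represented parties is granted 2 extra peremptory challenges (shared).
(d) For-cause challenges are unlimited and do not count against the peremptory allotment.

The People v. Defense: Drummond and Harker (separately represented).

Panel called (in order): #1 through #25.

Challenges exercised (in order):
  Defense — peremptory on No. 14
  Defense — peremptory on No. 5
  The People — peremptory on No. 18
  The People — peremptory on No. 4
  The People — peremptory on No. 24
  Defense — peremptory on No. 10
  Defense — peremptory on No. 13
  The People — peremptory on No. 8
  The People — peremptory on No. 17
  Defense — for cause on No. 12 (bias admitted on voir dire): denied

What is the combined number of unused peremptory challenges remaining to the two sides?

The People allotment: 9 base + 1 × 3 alternates = 12. Defense allotment: 9 base + 1 × 3 alternates + 2 multi-party = 14.
The People peremptories used: #18, #4, #24, #8, #17 — 5.
Defense peremptories used: #14, #5, #10, #13 — 4 (the for-cause on #12 doesn't count).
Remaining: (12 − 5) + (14 − 4) = 17.

17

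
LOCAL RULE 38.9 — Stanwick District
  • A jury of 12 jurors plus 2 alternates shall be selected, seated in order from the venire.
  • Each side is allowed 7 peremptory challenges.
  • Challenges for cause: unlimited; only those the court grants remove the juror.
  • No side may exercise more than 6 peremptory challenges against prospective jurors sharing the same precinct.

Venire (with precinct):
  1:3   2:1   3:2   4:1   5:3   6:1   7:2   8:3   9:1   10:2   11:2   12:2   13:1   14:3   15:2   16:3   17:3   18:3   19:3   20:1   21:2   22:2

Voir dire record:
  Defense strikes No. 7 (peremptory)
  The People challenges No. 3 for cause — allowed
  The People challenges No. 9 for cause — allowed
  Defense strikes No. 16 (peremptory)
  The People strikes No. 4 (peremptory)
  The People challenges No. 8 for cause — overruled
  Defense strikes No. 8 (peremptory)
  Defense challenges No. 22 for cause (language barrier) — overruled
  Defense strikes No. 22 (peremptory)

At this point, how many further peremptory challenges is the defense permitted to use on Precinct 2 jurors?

3

Defense peremptories so far: #7, #16, #8, #22 — 4 of 7 used, 3 left overall.
Against Precinct 2: #7, #22 — 2 used; per-precinct cap 6 leaves 4.
Binding limit: min(3, 4) = 3.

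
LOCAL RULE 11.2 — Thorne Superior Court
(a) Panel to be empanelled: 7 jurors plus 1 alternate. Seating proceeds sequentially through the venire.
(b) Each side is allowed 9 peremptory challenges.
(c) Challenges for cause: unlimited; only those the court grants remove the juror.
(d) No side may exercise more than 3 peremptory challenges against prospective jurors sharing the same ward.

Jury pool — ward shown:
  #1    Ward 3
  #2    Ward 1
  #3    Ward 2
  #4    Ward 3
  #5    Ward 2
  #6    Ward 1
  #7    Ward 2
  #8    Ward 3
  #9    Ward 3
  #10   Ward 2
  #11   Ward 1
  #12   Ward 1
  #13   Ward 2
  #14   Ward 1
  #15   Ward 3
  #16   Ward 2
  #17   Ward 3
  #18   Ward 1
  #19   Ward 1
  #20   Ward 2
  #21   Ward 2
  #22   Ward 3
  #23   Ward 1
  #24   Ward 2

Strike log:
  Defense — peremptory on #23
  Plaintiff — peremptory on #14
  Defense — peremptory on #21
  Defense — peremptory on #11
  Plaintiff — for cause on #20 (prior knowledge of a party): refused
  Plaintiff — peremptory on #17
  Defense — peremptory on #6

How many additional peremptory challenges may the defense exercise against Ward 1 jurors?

0

Defense peremptories so far: #23, #21, #11, #6 — 4 of 9 used, 5 left overall.
Against Ward 1: #23, #11, #6 — 3 used; per-ward cap 3 leaves 0.
Binding limit: min(5, 0) = 0.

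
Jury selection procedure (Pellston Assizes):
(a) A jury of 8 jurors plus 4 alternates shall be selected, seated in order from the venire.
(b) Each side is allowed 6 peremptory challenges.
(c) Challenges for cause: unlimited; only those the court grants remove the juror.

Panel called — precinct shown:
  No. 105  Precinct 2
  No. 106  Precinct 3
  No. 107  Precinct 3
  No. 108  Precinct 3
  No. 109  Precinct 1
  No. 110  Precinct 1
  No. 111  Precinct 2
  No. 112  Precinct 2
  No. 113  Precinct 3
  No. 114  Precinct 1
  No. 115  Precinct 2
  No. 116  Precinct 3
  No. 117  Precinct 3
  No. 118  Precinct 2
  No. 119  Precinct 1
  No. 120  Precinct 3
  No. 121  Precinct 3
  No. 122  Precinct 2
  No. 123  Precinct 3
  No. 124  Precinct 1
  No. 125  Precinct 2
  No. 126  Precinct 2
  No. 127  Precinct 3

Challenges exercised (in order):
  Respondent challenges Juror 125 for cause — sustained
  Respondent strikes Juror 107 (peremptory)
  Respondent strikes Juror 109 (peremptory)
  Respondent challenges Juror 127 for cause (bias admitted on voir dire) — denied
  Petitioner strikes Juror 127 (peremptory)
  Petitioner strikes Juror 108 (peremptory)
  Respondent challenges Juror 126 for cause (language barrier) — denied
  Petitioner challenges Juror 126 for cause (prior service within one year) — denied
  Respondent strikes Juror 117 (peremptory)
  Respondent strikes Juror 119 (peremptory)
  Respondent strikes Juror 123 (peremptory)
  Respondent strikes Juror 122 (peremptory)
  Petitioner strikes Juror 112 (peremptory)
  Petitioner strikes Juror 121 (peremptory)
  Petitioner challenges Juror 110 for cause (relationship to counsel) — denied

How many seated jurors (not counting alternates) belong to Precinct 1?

2

Removed: #107, #108, #109, #112, #117, #119, #121, #122, #123, #125, #127.
Seated jurors 1–8: #105, #106, #110, #111, #113, #114, #115, #116 (alternates #118, #120, #124, #126 not counted).
Of those, in Precinct 1: #110, #114 → 2.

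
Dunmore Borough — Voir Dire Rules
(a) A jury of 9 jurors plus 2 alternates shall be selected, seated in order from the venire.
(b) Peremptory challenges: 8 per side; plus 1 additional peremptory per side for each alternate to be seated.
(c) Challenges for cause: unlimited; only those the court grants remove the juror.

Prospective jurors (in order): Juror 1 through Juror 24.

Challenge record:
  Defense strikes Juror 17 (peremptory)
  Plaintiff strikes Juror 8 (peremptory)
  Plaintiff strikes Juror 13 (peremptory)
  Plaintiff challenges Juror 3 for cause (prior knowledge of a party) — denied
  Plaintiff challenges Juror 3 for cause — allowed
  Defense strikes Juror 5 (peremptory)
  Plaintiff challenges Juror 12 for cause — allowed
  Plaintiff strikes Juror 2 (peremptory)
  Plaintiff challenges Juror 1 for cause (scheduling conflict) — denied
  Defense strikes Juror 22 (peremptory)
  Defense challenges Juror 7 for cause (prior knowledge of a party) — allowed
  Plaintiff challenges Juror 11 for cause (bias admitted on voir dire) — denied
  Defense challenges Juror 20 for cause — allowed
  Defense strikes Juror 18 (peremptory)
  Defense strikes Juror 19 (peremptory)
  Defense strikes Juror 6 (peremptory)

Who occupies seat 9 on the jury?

Removed: #2, #3, #5, #6, #7, #8, #12, #13, #17, #18, #19, #20, #22. (#1, #11 stay — for-cause denied.)
Seating in order: seats 1–9 → #1, #4, #9, #10, #11, #14, #15, #16, #21; alternates → #23, #24.
So seat 9 is #21.

21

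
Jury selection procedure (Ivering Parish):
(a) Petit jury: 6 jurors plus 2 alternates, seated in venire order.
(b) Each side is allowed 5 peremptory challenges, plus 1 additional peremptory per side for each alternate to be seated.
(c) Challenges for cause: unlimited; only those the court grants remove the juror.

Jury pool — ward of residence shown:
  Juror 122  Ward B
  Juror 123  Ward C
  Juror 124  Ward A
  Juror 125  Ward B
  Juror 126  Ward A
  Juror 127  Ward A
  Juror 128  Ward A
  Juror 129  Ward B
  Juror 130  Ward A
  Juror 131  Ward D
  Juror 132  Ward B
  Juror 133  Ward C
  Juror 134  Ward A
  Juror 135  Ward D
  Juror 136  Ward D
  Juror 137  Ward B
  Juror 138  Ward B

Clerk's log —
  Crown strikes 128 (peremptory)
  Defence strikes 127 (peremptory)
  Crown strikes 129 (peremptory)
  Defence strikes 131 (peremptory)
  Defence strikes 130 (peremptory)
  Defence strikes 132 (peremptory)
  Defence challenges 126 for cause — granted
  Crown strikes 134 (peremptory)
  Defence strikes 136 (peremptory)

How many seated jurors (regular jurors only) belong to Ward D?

1

Removed: #126, #127, #128, #129, #130, #131, #132, #134, #136.
Seated jurors 1–6: #122, #123, #124, #125, #133, #135 (alternates #137, #138 not counted).
Of those, in Ward D: #135 → 1.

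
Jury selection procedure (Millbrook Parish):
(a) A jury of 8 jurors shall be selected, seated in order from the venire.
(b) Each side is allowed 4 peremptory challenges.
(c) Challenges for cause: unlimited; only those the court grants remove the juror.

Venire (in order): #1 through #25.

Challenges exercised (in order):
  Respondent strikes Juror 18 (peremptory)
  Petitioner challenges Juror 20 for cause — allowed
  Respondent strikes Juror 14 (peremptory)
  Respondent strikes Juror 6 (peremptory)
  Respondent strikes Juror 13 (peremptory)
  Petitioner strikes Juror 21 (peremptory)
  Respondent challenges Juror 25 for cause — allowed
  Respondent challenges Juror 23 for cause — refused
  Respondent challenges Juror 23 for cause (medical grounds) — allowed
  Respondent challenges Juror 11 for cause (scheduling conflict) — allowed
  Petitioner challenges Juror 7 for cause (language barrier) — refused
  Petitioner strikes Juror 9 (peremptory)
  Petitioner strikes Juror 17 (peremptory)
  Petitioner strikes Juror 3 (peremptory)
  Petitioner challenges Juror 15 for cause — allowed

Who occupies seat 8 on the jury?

12

Removed: #3, #6, #9, #11, #13, #14, #15, #17, #18, #20, #21, #23, #25. (#7 stays — for-cause denied.)
Filling seats in venire order through position 8: #1, #2, #4, #5, #7, #8, #10, #12.
So seat 8 is #12.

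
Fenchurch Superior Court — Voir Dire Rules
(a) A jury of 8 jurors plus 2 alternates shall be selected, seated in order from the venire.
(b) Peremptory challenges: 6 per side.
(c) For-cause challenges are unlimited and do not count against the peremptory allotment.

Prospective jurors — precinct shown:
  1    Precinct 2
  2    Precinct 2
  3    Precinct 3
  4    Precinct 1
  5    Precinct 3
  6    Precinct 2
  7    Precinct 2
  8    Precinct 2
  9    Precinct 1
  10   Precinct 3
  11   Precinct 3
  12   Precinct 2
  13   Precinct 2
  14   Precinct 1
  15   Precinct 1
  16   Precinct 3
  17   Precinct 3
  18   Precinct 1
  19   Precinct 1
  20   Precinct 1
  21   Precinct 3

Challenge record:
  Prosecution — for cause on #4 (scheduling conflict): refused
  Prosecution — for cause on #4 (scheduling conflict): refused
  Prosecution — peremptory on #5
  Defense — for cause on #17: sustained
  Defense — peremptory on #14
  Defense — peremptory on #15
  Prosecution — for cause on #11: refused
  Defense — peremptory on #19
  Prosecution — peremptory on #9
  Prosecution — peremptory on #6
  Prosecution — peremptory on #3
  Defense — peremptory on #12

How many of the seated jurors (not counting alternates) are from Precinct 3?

2

Removed: #3, #5, #6, #9, #12, #14, #15, #17, #19.
Seated jurors 1–8: #1, #2, #4, #7, #8, #10, #11, #13 (alternates #16, #18 not counted).
Of those, in Precinct 3: #10, #11 → 2.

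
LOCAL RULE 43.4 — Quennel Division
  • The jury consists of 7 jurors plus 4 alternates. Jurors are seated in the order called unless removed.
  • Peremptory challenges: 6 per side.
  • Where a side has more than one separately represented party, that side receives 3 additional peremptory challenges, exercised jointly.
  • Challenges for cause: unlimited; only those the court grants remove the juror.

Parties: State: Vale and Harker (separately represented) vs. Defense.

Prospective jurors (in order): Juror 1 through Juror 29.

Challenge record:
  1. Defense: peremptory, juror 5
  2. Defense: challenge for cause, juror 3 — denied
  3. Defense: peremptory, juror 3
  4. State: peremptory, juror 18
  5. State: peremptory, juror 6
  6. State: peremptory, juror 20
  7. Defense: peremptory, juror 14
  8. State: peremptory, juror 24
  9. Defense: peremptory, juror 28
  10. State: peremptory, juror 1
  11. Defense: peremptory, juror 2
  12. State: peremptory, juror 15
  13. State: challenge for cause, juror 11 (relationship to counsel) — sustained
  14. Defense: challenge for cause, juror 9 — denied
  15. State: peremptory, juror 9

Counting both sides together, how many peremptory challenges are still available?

State allotment: 6 base + 3 multi-party = 9. Defense allotment: 6.
State peremptories used: #18, #6, #20, #24, #1, #15, #9 — 7 (the for-cause on #11 doesn't count).
Defense peremptories used: #5, #3, #14, #28, #2 — 5 (for-cause on #3, #9 don't count).
Remaining: (9 − 7) + (6 − 5) = 3.

3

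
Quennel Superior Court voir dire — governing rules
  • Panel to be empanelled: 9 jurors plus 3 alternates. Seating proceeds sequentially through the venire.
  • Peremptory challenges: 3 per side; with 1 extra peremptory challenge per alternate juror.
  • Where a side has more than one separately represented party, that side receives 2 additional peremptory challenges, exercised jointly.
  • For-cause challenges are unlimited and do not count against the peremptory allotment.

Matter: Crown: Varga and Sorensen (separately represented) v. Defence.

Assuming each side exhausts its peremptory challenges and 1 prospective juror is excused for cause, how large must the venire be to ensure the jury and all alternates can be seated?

27

Seats to fill: 9 + 3 alternates = 12.
Peremptories — Crown: 3 + 1×3 + 2 = 8; Defence: 3 + 1×3 = 6; total 14.
For-cause removals: 1.
Minimum venire: 12 + 14 + 1 = 27.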